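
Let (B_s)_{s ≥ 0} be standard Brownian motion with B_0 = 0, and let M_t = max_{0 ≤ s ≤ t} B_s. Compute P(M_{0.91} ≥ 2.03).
P(M_{0.91} ≥ 2.03) = 2·P(B_{0.91} ≥ 2.03) = 2(1 − Φ(2.03/√0.91)) ≈ 0.0333

By the reflection principle for Brownian motion, P(M_t ≥ a) = 2 · P(B_t ≥ a) for a ≥ 0. Since B_t ~ N(0, t), P(B_t ≥ 2.03) = 1 − Φ(2.03/√t) = 1 − Φ(2.03/√0.91) = 1 − Φ(2.1280). So
  P(M_{0.91} ≥ 2.03) = 2(1 − Φ(2.1280)) ≈ 0.0333.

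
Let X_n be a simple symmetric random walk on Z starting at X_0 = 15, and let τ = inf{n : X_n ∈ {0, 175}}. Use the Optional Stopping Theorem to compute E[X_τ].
E[X_τ] = 15

X_n is a martingale and τ is a bounded-mean stopping time (indeed τ is finite a.s. with bounded expectation since the walk is in a bounded region). By the OST, E[X_τ] = E[X_0] = 15. Equivalently: E[X_τ] = 175 · P(hit 175 first) + 0 · P(hit 0 first) = 175 · (15/175) = 15.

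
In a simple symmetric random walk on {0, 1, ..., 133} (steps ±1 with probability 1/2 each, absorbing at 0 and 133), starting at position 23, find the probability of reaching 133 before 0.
P(hit 133 before 0) = 23/133

Let u_k = P(hit 133 before 0 | start at k). Then u_0 = 0, u_133 = 1, and u_k = u_{k-1}/2 + u_{k+1}/2 for 1 ≤ k ≤ 132. This harmonic recurrence is solved by u_k = k/133, giving u_23 = 23/133.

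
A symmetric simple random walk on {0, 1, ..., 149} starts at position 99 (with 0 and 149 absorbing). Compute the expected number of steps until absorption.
E[τ | X_0 = 99] = 4950

Let v_k = E[τ | X_0 = k]. Boundary: v_0 = v_149 = 0. Recurrence: v_k = 1 + (v_{k-1} + v_{k+1})/2 for 1 ≤ k ≤ 148. The particular solution to v_k − (v_{k-1} + v_{k+1})/2 = 1 is v_k = −k^2. Adding homogeneous solution A + B k and matching boundaries gives v_k = k (149 − k). Substituting k = 99: v_99 = 99 · 50 = 4950.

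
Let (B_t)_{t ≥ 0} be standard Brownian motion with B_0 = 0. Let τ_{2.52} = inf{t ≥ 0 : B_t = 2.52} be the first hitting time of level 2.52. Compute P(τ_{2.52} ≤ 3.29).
P(τ_{2.52} ≤ 3.29) = 2(1 − Φ(2.52/√3.29)) = 2(1 − Φ(1.3893)) ≈ 0.1647

By the reflection principle for standard BM, P(τ_b ≤ t) = 2 · P(B_t ≥ b). Since B_t ~ N(0, t), P(B_t ≥ 2.52) = 1 − Φ(2.52/√t) = 1 − Φ(2.52/√3.29) = 1 − Φ(1.3893) ≈ 0.08237. Doubling: P(τ_{2.52} ≤ 3.29) ≈ 2 · 0.08237 = 0.16474 ≈ 0.1647.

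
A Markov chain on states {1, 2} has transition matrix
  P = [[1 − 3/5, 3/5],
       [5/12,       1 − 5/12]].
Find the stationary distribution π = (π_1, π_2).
π_1 = 25/61, π_2 = 36/61

Solve πP = π with π_1 + π_2 = 1. From πP = π: π_1 · (1 − 3/5) + π_2 · 5/12 = π_1 ⇒ π_2 · 5/12 = π_1 · 3/5 ⇒ π_2/π_1 = (3/5)/(5/12) = 36/25. Together with π_1 + π_2 = 1:
  π_1 = (5/12)/(3/5 + 5/12) = (5/12)/(61/60) = 25/61,
  π_2 = (3/5)/(3/5 + 5/12) = (3/5)/(61/60) = 36/61.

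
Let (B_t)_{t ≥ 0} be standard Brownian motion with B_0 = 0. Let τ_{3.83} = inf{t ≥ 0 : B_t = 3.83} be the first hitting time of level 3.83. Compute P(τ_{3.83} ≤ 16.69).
P(τ_{3.83} ≤ 16.69) = 2(1 − Φ(3.83/√16.69)) = 2(1 − Φ(0.9375)) ≈ 0.3485

By the reflection principle for standard BM, P(τ_b ≤ t) = 2 · P(B_t ≥ b). Since B_t ~ N(0, t), P(B_t ≥ 3.83) = 1 − Φ(3.83/√t) = 1 − Φ(3.83/√16.69) = 1 − Φ(0.9375) ≈ 0.17425. Doubling: P(τ_{3.83} ≤ 16.69) ≈ 2 · 0.17425 = 0.34850 ≈ 0.3485.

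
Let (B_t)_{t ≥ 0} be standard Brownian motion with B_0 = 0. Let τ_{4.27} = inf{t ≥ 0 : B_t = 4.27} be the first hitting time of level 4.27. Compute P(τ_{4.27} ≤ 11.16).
P(τ_{4.27} ≤ 11.16) = 2(1 − Φ(4.27/√11.16)) = 2(1 − Φ(1.2782)) ≈ 0.2012

By the reflection principle for standard BM, P(τ_b ≤ t) = 2 · P(B_t ≥ b). Since B_t ~ N(0, t), P(B_t ≥ 4.27) = 1 − Φ(4.27/√t) = 1 − Φ(4.27/√11.16) = 1 − Φ(1.2782) ≈ 0.10059. Doubling: P(τ_{4.27} ≤ 11.16) ≈ 2 · 0.10059 = 0.20118 ≈ 0.2012.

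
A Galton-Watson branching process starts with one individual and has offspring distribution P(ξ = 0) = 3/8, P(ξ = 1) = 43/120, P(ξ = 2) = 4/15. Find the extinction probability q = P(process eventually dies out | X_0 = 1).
q = 1

Mean offspring μ = 0·3/8 + 1·43/120 + 2·4/15 = 107/120 ≤ 1. For μ ≤ 1 with offspring not concentrated at 1, the Galton-Watson process goes extinct almost surely, so q = 1.
(Algebraic check: The pgf is f(s) = 3/8 + 43/120·s + 4/15·s². The extinction probability q is the smallest fixed point of f in [0, 1]. Setting s = f(s):
  4/15·s² + (43/120 − 1)·s + 3/8 = 0
  4/15·s² − (3/8 + 4/15)·s + 3/8 = 0
which factors as (s − 1)·(4/15·s − 3/8) = 0, giving roots s = 1 and s = (3/8)/(4/15) = 45/32. Since 45/32 ≥ 1, the smallest root in [0, 1] is s = 1.)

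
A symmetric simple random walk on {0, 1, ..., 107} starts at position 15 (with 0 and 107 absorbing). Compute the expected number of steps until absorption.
E[τ | X_0 = 15] = 1380

Let v_k = E[τ | X_0 = k]. Boundary: v_0 = v_107 = 0. Recurrence: v_k = 1 + (v_{k-1} + v_{k+1})/2 for 1 ≤ k ≤ 106. The particular solution to v_k − (v_{k-1} + v_{k+1})/2 = 1 is v_k = −k^2. Adding homogeneous solution A + B k and matching boundaries gives v_k = k (107 − k). Substituting k = 15: v_15 = 15 · 92 = 1380.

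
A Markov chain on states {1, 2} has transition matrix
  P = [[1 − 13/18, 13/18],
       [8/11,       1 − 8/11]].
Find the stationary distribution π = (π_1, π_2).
π_1 = 144/287, π_2 = 143/287

Solve πP = π with π_1 + π_2 = 1. From πP = π: π_1 · (1 − 13/18) + π_2 · 8/11 = π_1 ⇒ π_2 · 8/11 = π_1 · 13/18 ⇒ π_2/π_1 = (13/18)/(8/11) = 143/144. Together with π_1 + π_2 = 1:
  π_1 = (8/11)/(13/18 + 8/11) = (8/11)/(287/198) = 144/287,
  π_2 = (13/18)/(13/18 + 8/11) = (13/18)/(287/198) = 143/287.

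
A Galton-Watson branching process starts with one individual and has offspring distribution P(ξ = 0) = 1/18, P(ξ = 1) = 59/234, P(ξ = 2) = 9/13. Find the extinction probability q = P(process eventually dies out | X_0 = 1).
q = 13/162

The pgf is f(s) = 1/18 + 59/234·s + 9/13·s². The extinction probability q is the smallest fixed point of f in [0, 1]. Setting s = f(s):
  9/13·s² + (59/234 − 1)·s + 1/18 = 0
  9/13·s² − (1/18 + 9/13)·s + 1/18 = 0
which factors as (s − 1)·(9/13·s − 1/18) = 0, giving roots s = 1 and s = (1/18)/(9/13) = 13/162.
Mean offspring μ = 59/234 + 2·9/13 = 383/234 > 1 (supercritical), so q < 1. The extinction probability is the smaller root: q = (1/18)/(9/13) = 13/162.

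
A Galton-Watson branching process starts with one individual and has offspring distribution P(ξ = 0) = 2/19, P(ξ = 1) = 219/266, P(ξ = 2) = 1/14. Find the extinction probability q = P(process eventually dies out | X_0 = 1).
q = 1

Mean offspring μ = 0·2/19 + 1·219/266 + 2·1/14 = 257/266 ≤ 1. For μ ≤ 1 with offspring not concentrated at 1, the Galton-Watson process goes extinct almost surely, so q = 1.
(Algebraic check: The pgf is f(s) = 2/19 + 219/266·s + 1/14·s². The extinction probability q is the smallest fixed point of f in [0, 1]. Setting s = f(s):
  1/14·s² + (219/266 − 1)·s + 2/19 = 0
  1/14·s² − (2/19 + 1/14)·s + 2/19 = 0
which factors as (s − 1)·(1/14·s − 2/19) = 0, giving roots s = 1 and s = (2/19)/(1/14) = 28/19. Since 28/19 ≥ 1, the smallest root in [0, 1] is s = 1.)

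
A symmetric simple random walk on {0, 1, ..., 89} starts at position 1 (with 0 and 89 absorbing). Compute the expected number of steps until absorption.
E[τ | X_0 = 1] = 88

Let v_k = E[τ | X_0 = k]. Boundary: v_0 = v_89 = 0. Recurrence: v_k = 1 + (v_{k-1} + v_{k+1})/2 for 1 ≤ k ≤ 88. The particular solution to v_k − (v_{k-1} + v_{k+1})/2 = 1 is v_k = −k^2. Adding homogeneous solution A + B k and matching boundaries gives v_k = k (89 − k). Substituting k = 1: v_1 = 1 · 88 = 88.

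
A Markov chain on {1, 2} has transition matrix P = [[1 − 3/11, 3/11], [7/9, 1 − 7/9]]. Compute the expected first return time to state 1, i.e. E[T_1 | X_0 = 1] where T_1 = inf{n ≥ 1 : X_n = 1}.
E[T_1 | X_0 = 1] = 1/π_1 = 104/77

For an irreducible recurrent Markov chain with stationary distribution π, E[T_i | X_0 = i] = 1/π_i (Kac's formula). Here π_1 = (7/9)/(3/11 + 7/9) = (7/9)/(104/99) = 77/104, so E[T_1 | X_0 = 1] = 1/π_1 = (3/11 + 7/9)/(7/9) = (104/99)/(7/9) = 104/77.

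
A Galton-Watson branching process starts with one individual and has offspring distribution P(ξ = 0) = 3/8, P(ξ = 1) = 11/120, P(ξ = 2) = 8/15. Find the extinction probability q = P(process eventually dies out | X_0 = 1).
q = 45/64

The pgf is f(s) = 3/8 + 11/120·s + 8/15·s². The extinction probability q is the smallest fixed point of f in [0, 1]. Setting s = f(s):
  8/15·s² + (11/120 − 1)·s + 3/8 = 0
  8/15·s² − (3/8 + 8/15)·s + 3/8 = 0
which factors as (s − 1)·(8/15·s − 3/8) = 0, giving roots s = 1 and s = (3/8)/(8/15) = 45/64.
Mean offspring μ = 11/120 + 2·8/15 = 139/120 > 1 (supercritical), so q < 1. The extinction probability is the smaller root: q = (3/8)/(8/15) = 45/64.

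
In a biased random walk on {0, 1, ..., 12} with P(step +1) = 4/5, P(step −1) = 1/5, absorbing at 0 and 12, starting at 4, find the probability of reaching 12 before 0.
P(hit 12 before 0) = (1 − (1/4)^4) / (1 − (1/4)^12) = 65536/65793

Let u_k denote P(reach 12 before 0 | start at k). Boundary: u_0 = 0, u_12 = 1. Recurrence: u_k = 4/5·u_{k+1} + 1/5·u_{k-1} for 1 ≤ k ≤ 11. Try u_k = A + B·r^k with r = q/p = (1/5)/(4/5) = 1/4. Substitution satisfies the recurrence; boundary conditions give:
  u_k = (1 − r^k) / (1 − r^N) = (1 − (1/4)^4) / (1 − (1/4)^12) = 65536/65793.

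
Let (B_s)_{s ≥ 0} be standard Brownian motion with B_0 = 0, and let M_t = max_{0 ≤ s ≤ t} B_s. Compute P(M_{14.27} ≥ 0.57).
P(M_{14.27} ≥ 0.57) = 2·P(B_{14.27} ≥ 0.57) = 2(1 − Φ(0.57/√14.27)) ≈ 0.8801

By the reflection principle for Brownian motion, P(M_t ≥ a) = 2 · P(B_t ≥ a) for a ≥ 0. Since B_t ~ N(0, t), P(B_t ≥ 0.57) = 1 − Φ(0.57/√t) = 1 − Φ(0.57/√14.27) = 1 − Φ(0.1509). So
  P(M_{14.27} ≥ 0.57) = 2(1 − Φ(0.1509)) ≈ 0.8801.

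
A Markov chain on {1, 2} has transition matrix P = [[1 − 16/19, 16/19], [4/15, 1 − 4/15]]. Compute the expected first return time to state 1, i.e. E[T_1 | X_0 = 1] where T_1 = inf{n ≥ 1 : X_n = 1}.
E[T_1 | X_0 = 1] = 1/π_1 = 79/19

For an irreducible recurrent Markov chain with stationary distribution π, E[T_i | X_0 = i] = 1/π_i (Kac's formula). Here π_1 = (4/15)/(16/19 + 4/15) = (4/15)/(316/285) = 19/79, so E[T_1 | X_0 = 1] = 1/π_1 = (16/19 + 4/15)/(4/15) = (316/285)/(4/15) = 79/19.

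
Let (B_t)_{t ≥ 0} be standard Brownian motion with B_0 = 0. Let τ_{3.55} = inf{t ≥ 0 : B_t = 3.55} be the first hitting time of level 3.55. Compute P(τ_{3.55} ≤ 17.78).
P(τ_{3.55} ≤ 17.78) = 2(1 − Φ(3.55/√17.78)) = 2(1 − Φ(0.8419)) ≈ 0.3998

By the reflection principle for standard BM, P(τ_b ≤ t) = 2 · P(B_t ≥ b). Since B_t ~ N(0, t), P(B_t ≥ 3.55) = 1 − Φ(3.55/√t) = 1 − Φ(3.55/√17.78) = 1 − Φ(0.8419) ≈ 0.19992. Doubling: P(τ_{3.55} ≤ 17.78) ≈ 2 · 0.19992 = 0.39984 ≈ 0.3998.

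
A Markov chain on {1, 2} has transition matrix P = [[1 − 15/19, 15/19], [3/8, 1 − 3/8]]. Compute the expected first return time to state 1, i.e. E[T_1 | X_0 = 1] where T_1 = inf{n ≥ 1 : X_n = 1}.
E[T_1 | X_0 = 1] = 1/π_1 = 59/19

For an irreducible recurrent Markov chain with stationary distribution π, E[T_i | X_0 = i] = 1/π_i (Kac's formula). Here π_1 = (3/8)/(15/19 + 3/8) = (3/8)/(177/152) = 19/59, so E[T_1 | X_0 = 1] = 1/π_1 = (15/19 + 3/8)/(3/8) = (177/152)/(3/8) = 59/19.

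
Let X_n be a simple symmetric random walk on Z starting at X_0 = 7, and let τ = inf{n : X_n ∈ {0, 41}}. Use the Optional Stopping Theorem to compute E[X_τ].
E[X_τ] = 7

X_n is a martingale and τ is a bounded-mean stopping time (indeed τ is finite a.s. with bounded expectation since the walk is in a bounded region). By the OST, E[X_τ] = E[X_0] = 7. Equivalently: E[X_τ] = 41 · P(hit 41 first) + 0 · P(hit 0 first) = 41 · (7/41) = 7.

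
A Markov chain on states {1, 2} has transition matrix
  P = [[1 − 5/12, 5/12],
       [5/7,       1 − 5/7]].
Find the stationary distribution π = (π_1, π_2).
π_1 = 12/19, π_2 = 7/19

Solve πP = π with π_1 + π_2 = 1. From πP = π: π_1 · (1 − 5/12) + π_2 · 5/7 = π_1 ⇒ π_2 · 5/7 = π_1 · 5/12 ⇒ π_2/π_1 = (5/12)/(5/7) = 7/12. Together with π_1 + π_2 = 1:
  π_1 = (5/7)/(5/12 + 5/7) = (5/7)/(95/84) = 12/19,
  π_2 = (5/12)/(5/12 + 5/7) = (5/12)/(95/84) = 7/19.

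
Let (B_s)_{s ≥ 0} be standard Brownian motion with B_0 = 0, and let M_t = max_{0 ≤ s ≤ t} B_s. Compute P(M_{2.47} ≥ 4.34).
P(M_{2.47} ≥ 4.34) = 2·P(B_{2.47} ≥ 4.34) = 2(1 − Φ(4.34/√2.47)) ≈ 0.0058

By the reflection principle for Brownian motion, P(M_t ≥ a) = 2 · P(B_t ≥ a) for a ≥ 0. Since B_t ~ N(0, t), P(B_t ≥ 4.34) = 1 − Φ(4.34/√t) = 1 − Φ(4.34/√2.47) = 1 − Φ(2.7615). So
  P(M_{2.47} ≥ 4.34) = 2(1 − Φ(2.7615)) ≈ 0.0058.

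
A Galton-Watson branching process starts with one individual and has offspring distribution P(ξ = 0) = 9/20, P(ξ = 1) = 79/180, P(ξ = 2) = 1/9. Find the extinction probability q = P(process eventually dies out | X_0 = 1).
q = 1

Mean offspring μ = 0·9/20 + 1·79/180 + 2·1/9 = 119/180 ≤ 1. For μ ≤ 1 with offspring not concentrated at 1, the Galton-Watson process goes extinct almost surely, so q = 1.
(Algebraic check: The pgf is f(s) = 9/20 + 79/180·s + 1/9·s². The extinction probability q is the smallest fixed point of f in [0, 1]. Setting s = f(s):
  1/9·s² + (79/180 − 1)·s + 9/20 = 0
  1/9·s² − (9/20 + 1/9)·s + 9/20 = 0
which factors as (s − 1)·(1/9·s − 9/20) = 0, giving roots s = 1 and s = (9/20)/(1/9) = 81/20. Since 81/20 ≥ 1, the smallest root in [0, 1] is s = 1.)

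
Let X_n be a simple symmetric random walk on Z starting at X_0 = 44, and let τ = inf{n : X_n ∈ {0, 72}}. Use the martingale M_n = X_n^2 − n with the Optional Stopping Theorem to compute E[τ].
E[τ] = 1232

M_n = X_n^2 − n is a martingale (since E[X_{n+1}^2 | F_n] = X_n^2 + 1). By OST (τ has finite mean in a bounded region), E[M_τ] = E[M_0] = X_0^2 − 0 = 44^2 = 1936. Also E[M_τ] = E[X_τ^2] − E[τ]. The walk exits at 0 or 72, with P(hit 72 first) = 44/72, so E[X_τ^2] = 72^2 · 44/72 + 0 = 3168. Thus E[τ] = E[X_τ^2] − E[M_τ] = 3168 − 1936 = 1232 = 44(72 − 44) = 1232.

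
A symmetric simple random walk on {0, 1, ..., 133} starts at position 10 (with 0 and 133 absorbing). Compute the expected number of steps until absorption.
E[τ | X_0 = 10] = 1230

Let v_k = E[τ | X_0 = k]. Boundary: v_0 = v_133 = 0. Recurrence: v_k = 1 + (v_{k-1} + v_{k+1})/2 for 1 ≤ k ≤ 132. The particular solution to v_k − (v_{k-1} + v_{k+1})/2 = 1 is v_k = −k^2. Adding homogeneous solution A + B k and matching boundaries gives v_k = k (133 − k). Substituting k = 10: v_10 = 10 · 123 = 1230.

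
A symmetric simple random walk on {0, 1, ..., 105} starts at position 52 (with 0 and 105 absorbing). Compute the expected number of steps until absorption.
E[τ | X_0 = 52] = 2756

Let v_k = E[τ | X_0 = k]. Boundary: v_0 = v_105 = 0. Recurrence: v_k = 1 + (v_{k-1} + v_{k+1})/2 for 1 ≤ k ≤ 104. The particular solution to v_k − (v_{k-1} + v_{k+1})/2 = 1 is v_k = −k^2. Adding homogeneous solution A + B k and matching boundaries gives v_k = k (105 − k). Substituting k = 52: v_52 = 52 · 53 = 2756.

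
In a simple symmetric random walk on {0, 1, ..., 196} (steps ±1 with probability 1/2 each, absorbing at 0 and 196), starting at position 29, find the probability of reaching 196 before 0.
P(hit 196 before 0) = 29/196

Let u_k = P(hit 196 before 0 | start at k). Then u_0 = 0, u_196 = 1, and u_k = u_{k-1}/2 + u_{k+1}/2 for 1 ≤ k ≤ 195. This harmonic recurrence is solved by u_k = k/196, giving u_29 = 29/196.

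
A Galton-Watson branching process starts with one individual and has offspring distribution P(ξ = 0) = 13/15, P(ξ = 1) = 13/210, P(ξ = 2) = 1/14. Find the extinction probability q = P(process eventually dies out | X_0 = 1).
q = 1

Mean offspring μ = 0·13/15 + 1·13/210 + 2·1/14 = 43/210 ≤ 1. For μ ≤ 1 with offspring not concentrated at 1, the Galton-Watson process goes extinct almost surely, so q = 1.
(Algebraic check: The pgf is f(s) = 13/15 + 13/210·s + 1/14·s². The extinction probability q is the smallest fixed point of f in [0, 1]. Setting s = f(s):
  1/14·s² + (13/210 − 1)·s + 13/15 = 0
  1/14·s² − (13/15 + 1/14)·s + 13/15 = 0
which factors as (s − 1)·(1/14·s − 13/15) = 0, giving roots s = 1 and s = (13/15)/(1/14) = 182/15. Since 182/15 ≥ 1, the smallest root in [0, 1] is s = 1.)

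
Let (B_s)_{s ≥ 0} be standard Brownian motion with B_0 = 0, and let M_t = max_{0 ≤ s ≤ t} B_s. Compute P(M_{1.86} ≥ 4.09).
P(M_{1.86} ≥ 4.09) = 2·P(B_{1.86} ≥ 4.09) = 2(1 − Φ(4.09/√1.86)) ≈ 0.0027

By the reflection principle for Brownian motion, P(M_t ≥ a) = 2 · P(B_t ≥ a) for a ≥ 0. Since B_t ~ N(0, t), P(B_t ≥ 4.09) = 1 − Φ(4.09/√t) = 1 − Φ(4.09/√1.86) = 1 − Φ(2.9989). So
  P(M_{1.86} ≥ 4.09) = 2(1 − Φ(2.9989)) ≈ 0.0027.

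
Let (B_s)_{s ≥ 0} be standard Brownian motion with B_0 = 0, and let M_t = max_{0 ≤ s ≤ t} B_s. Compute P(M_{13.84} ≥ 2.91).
P(M_{13.84} ≥ 2.91) = 2·P(B_{13.84} ≥ 2.91) = 2(1 − Φ(2.91/√13.84)) ≈ 0.4341

By the reflection principle for Brownian motion, P(M_t ≥ a) = 2 · P(B_t ≥ a) for a ≥ 0. Since B_t ~ N(0, t), P(B_t ≥ 2.91) = 1 − Φ(2.91/√t) = 1 − Φ(2.91/√13.84) = 1 − Φ(0.7822). So
  P(M_{13.84} ≥ 2.91) = 2(1 − Φ(0.7822)) ≈ 0.4341.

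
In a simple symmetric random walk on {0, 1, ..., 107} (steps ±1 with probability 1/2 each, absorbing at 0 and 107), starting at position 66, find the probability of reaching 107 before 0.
P(hit 107 before 0) = 66/107

Let u_k = P(hit 107 before 0 | start at k). Then u_0 = 0, u_107 = 1, and u_k = u_{k-1}/2 + u_{k+1}/2 for 1 ≤ k ≤ 106. This harmonic recurrence is solved by u_k = k/107, giving u_66 = 66/107.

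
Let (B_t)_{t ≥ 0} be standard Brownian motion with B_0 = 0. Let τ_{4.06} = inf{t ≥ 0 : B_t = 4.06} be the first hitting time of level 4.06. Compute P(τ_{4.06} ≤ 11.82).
P(τ_{4.06} ≤ 11.82) = 2(1 − Φ(4.06/√11.82)) = 2(1 − Φ(1.1809)) ≈ 0.2376

By the reflection principle for standard BM, P(τ_b ≤ t) = 2 · P(B_t ≥ b). Since B_t ~ N(0, t), P(B_t ≥ 4.06) = 1 − Φ(4.06/√t) = 1 − Φ(4.06/√11.82) = 1 − Φ(1.1809) ≈ 0.11882. Doubling: P(τ_{4.06} ≤ 11.82) ≈ 2 · 0.11882 = 0.23764 ≈ 0.2376.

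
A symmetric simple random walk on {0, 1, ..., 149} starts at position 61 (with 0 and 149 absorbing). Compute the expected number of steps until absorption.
E[τ | X_0 = 61] = 5368

Let v_k = E[τ | X_0 = k]. Boundary: v_0 = v_149 = 0. Recurrence: v_k = 1 + (v_{k-1} + v_{k+1})/2 for 1 ≤ k ≤ 148. The particular solution to v_k − (v_{k-1} + v_{k+1})/2 = 1 is v_k = −k^2. Adding homogeneous solution A + B k and matching boundaries gives v_k = k (149 − k). Substituting k = 61: v_61 = 61 · 88 = 5368.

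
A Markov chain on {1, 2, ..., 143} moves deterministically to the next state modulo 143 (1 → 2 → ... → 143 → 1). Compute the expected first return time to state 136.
E[T_136 | X_0 = 136] = 143

The chain cycles deterministically, so starting at state 136 it returns in exactly 143 steps. Equivalently, the stationary distribution is uniform π_j = 1/143 for every state j, so by Kac's formula E[T_136] = 1/π_136 = 143.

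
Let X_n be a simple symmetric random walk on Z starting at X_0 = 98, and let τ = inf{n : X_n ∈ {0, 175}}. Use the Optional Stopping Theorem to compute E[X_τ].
E[X_τ] = 98

X_n is a martingale and τ is a bounded-mean stopping time (indeed τ is finite a.s. with bounded expectation since the walk is in a bounded region). By the OST, E[X_τ] = E[X_0] = 98. Equivalently: E[X_τ] = 175 · P(hit 175 first) + 0 · P(hit 0 first) = 175 · (98/175) = 98.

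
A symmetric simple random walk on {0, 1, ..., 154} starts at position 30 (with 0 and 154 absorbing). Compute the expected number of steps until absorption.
E[τ | X_0 = 30] = 3720

Let v_k = E[τ | X_0 = k]. Boundary: v_0 = v_154 = 0. Recurrence: v_k = 1 + (v_{k-1} + v_{k+1})/2 for 1 ≤ k ≤ 153. The particular solution to v_k − (v_{k-1} + v_{k+1})/2 = 1 is v_k = −k^2. Adding homogeneous solution A + B k and matching boundaries gives v_k = k (154 − k). Substituting k = 30: v_30 = 30 · 124 = 3720.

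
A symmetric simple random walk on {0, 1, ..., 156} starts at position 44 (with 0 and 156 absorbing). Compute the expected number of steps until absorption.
E[τ | X_0 = 44] = 4928

Let v_k = E[τ | X_0 = k]. Boundary: v_0 = v_156 = 0. Recurrence: v_k = 1 + (v_{k-1} + v_{k+1})/2 for 1 ≤ k ≤ 155. The particular solution to v_k − (v_{k-1} + v_{k+1})/2 = 1 is v_k = −k^2. Adding homogeneous solution A + B k and matching boundaries gives v_k = k (156 − k). Substituting k = 44: v_44 = 44 · 112 = 4928.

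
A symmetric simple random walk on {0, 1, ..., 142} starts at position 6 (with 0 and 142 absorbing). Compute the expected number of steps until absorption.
E[τ | X_0 = 6] = 816

Let v_k = E[τ | X_0 = k]. Boundary: v_0 = v_142 = 0. Recurrence: v_k = 1 + (v_{k-1} + v_{k+1})/2 for 1 ≤ k ≤ 141. The particular solution to v_k − (v_{k-1} + v_{k+1})/2 = 1 is v_k = −k^2. Adding homogeneous solution A + B k and matching boundaries gives v_k = k (142 − k). Substituting k = 6: v_6 = 6 · 136 = 816.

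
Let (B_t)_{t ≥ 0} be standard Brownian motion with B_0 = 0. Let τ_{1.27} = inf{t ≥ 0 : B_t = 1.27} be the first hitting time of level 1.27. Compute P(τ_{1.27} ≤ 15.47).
P(τ_{1.27} ≤ 15.47) = 2(1 − Φ(1.27/√15.47)) = 2(1 − Φ(0.3229)) ≈ 0.7468

By the reflection principle for standard BM, P(τ_b ≤ t) = 2 · P(B_t ≥ b). Since B_t ~ N(0, t), P(B_t ≥ 1.27) = 1 − Φ(1.27/√t) = 1 − Φ(1.27/√15.47) = 1 − Φ(0.3229) ≈ 0.37339. Doubling: P(τ_{1.27} ≤ 15.47) ≈ 2 · 0.37339 = 0.74678 ≈ 0.7468.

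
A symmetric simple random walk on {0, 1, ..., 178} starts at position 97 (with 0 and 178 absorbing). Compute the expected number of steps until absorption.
E[τ | X_0 = 97] = 7857

Let v_k = E[τ | X_0 = k]. Boundary: v_0 = v_178 = 0. Recurrence: v_k = 1 + (v_{k-1} + v_{k+1})/2 for 1 ≤ k ≤ 177. The particular solution to v_k − (v_{k-1} + v_{k+1})/2 = 1 is v_k = −k^2. Adding homogeneous solution A + B k and matching boundaries gives v_k = k (178 − k). Substituting k = 97: v_97 = 97 · 81 = 7857.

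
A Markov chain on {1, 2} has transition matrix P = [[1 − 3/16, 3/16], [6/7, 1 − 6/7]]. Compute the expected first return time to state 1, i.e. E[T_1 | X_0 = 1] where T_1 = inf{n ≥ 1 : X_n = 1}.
E[T_1 | X_0 = 1] = 1/π_1 = 39/32

For an irreducible recurrent Markov chain with stationary distribution π, E[T_i | X_0 = i] = 1/π_i (Kac's formula). Here π_1 = (6/7)/(3/16 + 6/7) = (6/7)/(117/112) = 32/39, so E[T_1 | X_0 = 1] = 1/π_1 = (3/16 + 6/7)/(6/7) = (117/112)/(6/7) = 39/32.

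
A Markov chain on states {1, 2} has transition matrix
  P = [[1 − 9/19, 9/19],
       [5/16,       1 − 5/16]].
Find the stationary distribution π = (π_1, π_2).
π_1 = 95/239, π_2 = 144/239

Solve πP = π with π_1 + π_2 = 1. From πP = π: π_1 · (1 − 9/19) + π_2 · 5/16 = π_1 ⇒ π_2 · 5/16 = π_1 · 9/19 ⇒ π_2/π_1 = (9/19)/(5/16) = 144/95. Together with π_1 + π_2 = 1:
  π_1 = (5/16)/(9/19 + 5/16) = (5/16)/(239/304) = 95/239,
  π_2 = (9/19)/(9/19 + 5/16) = (9/19)/(239/304) = 144/239.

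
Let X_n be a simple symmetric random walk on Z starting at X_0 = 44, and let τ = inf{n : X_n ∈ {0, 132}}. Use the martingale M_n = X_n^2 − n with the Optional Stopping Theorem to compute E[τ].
E[τ] = 3872

M_n = X_n^2 − n is a martingale (since E[X_{n+1}^2 | F_n] = X_n^2 + 1). By OST (τ has finite mean in a bounded region), E[M_τ] = E[M_0] = X_0^2 − 0 = 44^2 = 1936. Also E[M_τ] = E[X_τ^2] − E[τ]. The walk exits at 0 or 132, with P(hit 132 first) = 44/132, so E[X_τ^2] = 132^2 · 44/132 + 0 = 5808. Thus E[τ] = E[X_τ^2] − E[M_τ] = 5808 − 1936 = 3872 = 44(132 − 44) = 3872.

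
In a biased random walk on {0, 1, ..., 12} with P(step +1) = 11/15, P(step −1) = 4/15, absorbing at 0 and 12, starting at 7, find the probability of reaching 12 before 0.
P(hit 12 before 0) = (1 − (4/11)^7) / (1 − (4/11)^12) = 447969959591/448344514215

Let u_k denote P(reach 12 before 0 | start at k). Boundary: u_0 = 0, u_12 = 1. Recurrence: u_k = 11/15·u_{k+1} + 4/15·u_{k-1} for 1 ≤ k ≤ 11. Try u_k = A + B·r^k with r = q/p = (4/15)/(11/15) = 4/11. Substitution satisfies the recurrence; boundary conditions give:
  u_k = (1 − r^k) / (1 − r^N) = (1 − (4/11)^7) / (1 − (4/11)^12) = 447969959591/448344514215.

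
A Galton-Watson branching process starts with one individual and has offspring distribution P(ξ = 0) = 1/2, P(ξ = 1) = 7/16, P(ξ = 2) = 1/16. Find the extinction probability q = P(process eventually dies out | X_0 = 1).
q = 1

Mean offspring μ = 0·1/2 + 1·7/16 + 2·1/16 = 9/16 ≤ 1. For μ ≤ 1 with offspring not concentrated at 1, the Galton-Watson process goes extinct almost surely, so q = 1.
(Algebraic check: The pgf is f(s) = 1/2 + 7/16·s + 1/16·s². The extinction probability q is the smallest fixed point of f in [0, 1]. Setting s = f(s):
  1/16·s² + (7/16 − 1)·s + 1/2 = 0
  1/16·s² − (1/2 + 1/16)·s + 1/2 = 0
which factors as (s − 1)·(1/16·s − 1/2) = 0, giving roots s = 1 and s = (1/2)/(1/16) = 8. Since 8 ≥ 1, the smallest root in [0, 1] is s = 1.)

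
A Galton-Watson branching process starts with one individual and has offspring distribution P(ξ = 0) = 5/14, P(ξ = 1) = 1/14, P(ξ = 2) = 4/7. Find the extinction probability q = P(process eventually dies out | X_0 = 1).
q = 5/8

The pgf is f(s) = 5/14 + 1/14·s + 4/7·s². The extinction probability q is the smallest fixed point of f in [0, 1]. Setting s = f(s):
  4/7·s² + (1/14 − 1)·s + 5/14 = 0
  4/7·s² − (5/14 + 4/7)·s + 5/14 = 0
which factors as (s − 1)·(4/7·s − 5/14) = 0, giving roots s = 1 and s = (5/14)/(4/7) = 5/8.
Mean offspring μ = 1/14 + 2·4/7 = 17/14 > 1 (supercritical), so q < 1. The extinction probability is the smaller root: q = (5/14)/(4/7) = 5/8.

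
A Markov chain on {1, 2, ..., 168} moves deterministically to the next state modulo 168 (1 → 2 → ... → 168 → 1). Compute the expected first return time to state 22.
E[T_22 | X_0 = 22] = 168

The chain cycles deterministically, so starting at state 22 it returns in exactly 168 steps. Equivalently, the stationary distribution is uniform π_j = 1/168 for every state j, so by Kac's formula E[T_22] = 1/π_22 = 168.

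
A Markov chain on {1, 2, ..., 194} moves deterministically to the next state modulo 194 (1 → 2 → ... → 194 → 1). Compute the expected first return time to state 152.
E[T_152 | X_0 = 152] = 194

The chain cycles deterministically, so starting at state 152 it returns in exactly 194 steps. Equivalently, the stationary distribution is uniform π_j = 1/194 for every state j, so by Kac's formula E[T_152] = 1/π_152 = 194.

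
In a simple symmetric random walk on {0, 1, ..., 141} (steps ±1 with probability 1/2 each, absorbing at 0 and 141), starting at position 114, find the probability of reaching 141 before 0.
P(hit 141 before 0) = 114/141 = 38/47

Let u_k = P(hit 141 before 0 | start at k). Then u_0 = 0, u_141 = 1, and u_k = u_{k-1}/2 + u_{k+1}/2 for 1 ≤ k ≤ 140. This harmonic recurrence is solved by u_k = k/141, giving u_114 = 114/141 = 38/47.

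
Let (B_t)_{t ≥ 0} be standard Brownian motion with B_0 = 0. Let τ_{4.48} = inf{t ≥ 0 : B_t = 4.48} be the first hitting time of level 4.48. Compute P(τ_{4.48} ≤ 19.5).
P(τ_{4.48} ≤ 19.5) = 2(1 − Φ(4.48/√19.5)) = 2(1 − Φ(1.0145)) ≈ 0.3103

By the reflection principle for standard BM, P(τ_b ≤ t) = 2 · P(B_t ≥ b). Since B_t ~ N(0, t), P(B_t ≥ 4.48) = 1 − Φ(4.48/√t) = 1 − Φ(4.48/√19.5) = 1 − Φ(1.0145) ≈ 0.15517. Doubling: P(τ_{4.48} ≤ 19.5) ≈ 2 · 0.15517 = 0.31034 ≈ 0.3103.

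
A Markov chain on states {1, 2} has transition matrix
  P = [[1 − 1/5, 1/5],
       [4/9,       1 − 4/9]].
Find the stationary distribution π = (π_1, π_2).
π_1 = 20/29, π_2 = 9/29

Solve πP = π with π_1 + π_2 = 1. From πP = π: π_1 · (1 − 1/5) + π_2 · 4/9 = π_1 ⇒ π_2 · 4/9 = π_1 · 1/5 ⇒ π_2/π_1 = (1/5)/(4/9) = 9/20. Together with π_1 + π_2 = 1:
  π_1 = (4/9)/(1/5 + 4/9) = (4/9)/(29/45) = 20/29,
  π_2 = (1/5)/(1/5 + 4/9) = (1/5)/(29/45) = 9/29.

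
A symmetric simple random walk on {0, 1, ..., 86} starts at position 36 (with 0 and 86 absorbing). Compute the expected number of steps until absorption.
E[τ | X_0 = 36] = 1800

Let v_k = E[τ | X_0 = k]. Boundary: v_0 = v_86 = 0. Recurrence: v_k = 1 + (v_{k-1} + v_{k+1})/2 for 1 ≤ k ≤ 85. The particular solution to v_k − (v_{k-1} + v_{k+1})/2 = 1 is v_k = −k^2. Adding homogeneous solution A + B k and matching boundaries gives v_k = k (86 − k). Substituting k = 36: v_36 = 36 · 50 = 1800.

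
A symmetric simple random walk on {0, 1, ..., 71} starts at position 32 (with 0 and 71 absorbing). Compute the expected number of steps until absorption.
E[τ | X_0 = 32] = 1248

Let v_k = E[τ | X_0 = k]. Boundary: v_0 = v_71 = 0. Recurrence: v_k = 1 + (v_{k-1} + v_{k+1})/2 for 1 ≤ k ≤ 70. The particular solution to v_k − (v_{k-1} + v_{k+1})/2 = 1 is v_k = −k^2. Adding homogeneous solution A + B k and matching boundaries gives v_k = k (71 − k). Substituting k = 32: v_32 = 32 · 39 = 1248.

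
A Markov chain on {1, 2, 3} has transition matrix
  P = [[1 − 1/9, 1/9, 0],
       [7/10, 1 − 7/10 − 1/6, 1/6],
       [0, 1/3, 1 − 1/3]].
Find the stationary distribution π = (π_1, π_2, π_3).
π = (21/26, 5/39, 5/78)

This is a birth-death chain on three states, which satisfies detailed balance: π_1 · P_{12} = π_2 · P_{21} and π_2 · P_{23} = π_3 · P_{32}.
From π_1 · 1/9 = π_2 · 7/10: π_2/π_1 = (1/9)/(7/10) = 10/63.
From π_2 · 1/6 = π_3 · 1/3: π_3/π_2 = (1/6)/(1/3) = 1/2.
Take π_1 proportional to 1; then unnormalized π = (1, 10/63, 5/63). Normalize by dividing by the sum 26/21:
  π = (21/26, 5/39, 5/78).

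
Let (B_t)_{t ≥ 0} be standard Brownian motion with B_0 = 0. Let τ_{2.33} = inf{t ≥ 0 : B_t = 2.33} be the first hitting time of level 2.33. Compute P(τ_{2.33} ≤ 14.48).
P(τ_{2.33} ≤ 14.48) = 2(1 − Φ(2.33/√14.48)) = 2(1 − Φ(0.6123)) ≈ 0.5403

By the reflection principle for standard BM, P(τ_b ≤ t) = 2 · P(B_t ≥ b). Since B_t ~ N(0, t), P(B_t ≥ 2.33) = 1 − Φ(2.33/√t) = 1 − Φ(2.33/√14.48) = 1 − Φ(0.6123) ≈ 0.27017. Doubling: P(τ_{2.33} ≤ 14.48) ≈ 2 · 0.27017 = 0.54034 ≈ 0.5403.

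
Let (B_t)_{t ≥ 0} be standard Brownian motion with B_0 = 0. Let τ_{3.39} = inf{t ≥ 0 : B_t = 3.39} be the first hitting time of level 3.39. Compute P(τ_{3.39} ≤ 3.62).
P(τ_{3.39} ≤ 3.62) = 2(1 − Φ(3.39/√3.62)) = 2(1 − Φ(1.7817)) ≈ 0.0748

By the reflection principle for standard BM, P(τ_b ≤ t) = 2 · P(B_t ≥ b). Since B_t ~ N(0, t), P(B_t ≥ 3.39) = 1 − Φ(3.39/√t) = 1 − Φ(3.39/√3.62) = 1 − Φ(1.7817) ≈ 0.03740. Doubling: P(τ_{3.39} ≤ 3.62) ≈ 2 · 0.03740 = 0.07480 ≈ 0.0748.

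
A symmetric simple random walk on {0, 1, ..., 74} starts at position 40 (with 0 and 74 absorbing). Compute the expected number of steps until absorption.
E[τ | X_0 = 40] = 1360

Let v_k = E[τ | X_0 = k]. Boundary: v_0 = v_74 = 0. Recurrence: v_k = 1 + (v_{k-1} + v_{k+1})/2 for 1 ≤ k ≤ 73. The particular solution to v_k − (v_{k-1} + v_{k+1})/2 = 1 is v_k = −k^2. Adding homogeneous solution A + B k and matching boundaries gives v_k = k (74 − k). Substituting k = 40: v_40 = 40 · 34 = 1360.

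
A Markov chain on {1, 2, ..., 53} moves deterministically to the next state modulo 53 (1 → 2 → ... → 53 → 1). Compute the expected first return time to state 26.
E[T_26 | X_0 = 26] = 53

The chain cycles deterministically, so starting at state 26 it returns in exactly 53 steps. Equivalently, the stationary distribution is uniform π_j = 1/53 for every state j, so by Kac's formula E[T_26] = 1/π_26 = 53.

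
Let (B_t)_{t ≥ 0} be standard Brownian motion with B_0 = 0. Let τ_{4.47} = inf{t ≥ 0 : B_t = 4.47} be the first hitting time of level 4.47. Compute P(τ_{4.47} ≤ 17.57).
P(τ_{4.47} ≤ 17.57) = 2(1 − Φ(4.47/√17.57)) = 2(1 − Φ(1.0664)) ≈ 0.2862

By the reflection principle for standard BM, P(τ_b ≤ t) = 2 · P(B_t ≥ b). Since B_t ~ N(0, t), P(B_t ≥ 4.47) = 1 − Φ(4.47/√t) = 1 − Φ(4.47/√17.57) = 1 − Φ(1.0664) ≈ 0.14312. Doubling: P(τ_{4.47} ≤ 17.57) ≈ 2 · 0.14312 = 0.28624 ≈ 0.2862.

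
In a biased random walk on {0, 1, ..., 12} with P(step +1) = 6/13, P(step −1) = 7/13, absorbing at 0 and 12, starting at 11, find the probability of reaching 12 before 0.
P(hit 12 before 0) = (1 − (7/6)^11) / (1 − (7/6)^12) = 9687178122/11664504865

Let u_k denote P(reach 12 before 0 | start at k). Boundary: u_0 = 0, u_12 = 1. Recurrence: u_k = 6/13·u_{k+1} + 7/13·u_{k-1} for 1 ≤ k ≤ 11. Try u_k = A + B·r^k with r = q/p = (7/13)/(6/13) = 7/6. Substitution satisfies the recurrence; boundary conditions give:
  u_k = (1 − r^k) / (1 − r^N) = (1 − (7/6)^11) / (1 − (7/6)^12) = 9687178122/11664504865.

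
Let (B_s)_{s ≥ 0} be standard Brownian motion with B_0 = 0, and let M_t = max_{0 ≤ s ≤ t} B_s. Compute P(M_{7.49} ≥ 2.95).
P(M_{7.49} ≥ 2.95) = 2·P(B_{7.49} ≥ 2.95) = 2(1 − Φ(2.95/√7.49)) ≈ 0.2811

By the reflection principle for Brownian motion, P(M_t ≥ a) = 2 · P(B_t ≥ a) for a ≥ 0. Since B_t ~ N(0, t), P(B_t ≥ 2.95) = 1 − Φ(2.95/√t) = 1 − Φ(2.95/√7.49) = 1 − Φ(1.0779). So
  P(M_{7.49} ≥ 2.95) = 2(1 − Φ(1.0779)) ≈ 0.2811.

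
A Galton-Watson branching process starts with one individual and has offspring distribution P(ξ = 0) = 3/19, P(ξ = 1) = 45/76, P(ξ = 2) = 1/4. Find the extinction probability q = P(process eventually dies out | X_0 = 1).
q = 12/19

The pgf is f(s) = 3/19 + 45/76·s + 1/4·s². The extinction probability q is the smallest fixed point of f in [0, 1]. Setting s = f(s):
  1/4·s² + (45/76 − 1)·s + 3/19 = 0
  1/4·s² − (3/19 + 1/4)·s + 3/19 = 0
which factors as (s − 1)·(1/4·s − 3/19) = 0, giving roots s = 1 and s = (3/19)/(1/4) = 12/19.
Mean offspring μ = 45/76 + 2·1/4 = 83/76 > 1 (supercritical), so q < 1. The extinction probability is the smaller root: q = (3/19)/(1/4) = 12/19.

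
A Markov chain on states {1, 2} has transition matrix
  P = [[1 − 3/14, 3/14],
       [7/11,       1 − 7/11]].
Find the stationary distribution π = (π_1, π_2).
π_1 = 98/131, π_2 = 33/131

Solve πP = π with π_1 + π_2 = 1. From πP = π: π_1 · (1 − 3/14) + π_2 · 7/11 = π_1 ⇒ π_2 · 7/11 = π_1 · 3/14 ⇒ π_2/π_1 = (3/14)/(7/11) = 33/98. Together with π_1 + π_2 = 1:
  π_1 = (7/11)/(3/14 + 7/11) = (7/11)/(131/154) = 98/131,
  π_2 = (3/14)/(3/14 + 7/11) = (3/14)/(131/154) = 33/131.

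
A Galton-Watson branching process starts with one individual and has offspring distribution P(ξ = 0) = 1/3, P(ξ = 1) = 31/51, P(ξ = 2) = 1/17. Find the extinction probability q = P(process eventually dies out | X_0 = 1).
q = 1

Mean offspring μ = 0·1/3 + 1·31/51 + 2·1/17 = 37/51 ≤ 1. For μ ≤ 1 with offspring not concentrated at 1, the Galton-Watson process goes extinct almost surely, so q = 1.
(Algebraic check: The pgf is f(s) = 1/3 + 31/51·s + 1/17·s². The extinction probability q is the smallest fixed point of f in [0, 1]. Setting s = f(s):
  1/17·s² + (31/51 − 1)·s + 1/3 = 0
  1/17·s² − (1/3 + 1/17)·s + 1/3 = 0
which factors as (s − 1)·(1/17·s − 1/3) = 0, giving roots s = 1 and s = (1/3)/(1/17) = 17/3. Since 17/3 ≥ 1, the smallest root in [0, 1] is s = 1.)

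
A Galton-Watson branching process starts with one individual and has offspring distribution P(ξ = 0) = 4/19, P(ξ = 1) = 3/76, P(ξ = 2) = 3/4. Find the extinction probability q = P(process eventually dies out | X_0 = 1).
q = 16/57

The pgf is f(s) = 4/19 + 3/76·s + 3/4·s². The extinction probability q is the smallest fixed point of f in [0, 1]. Setting s = f(s):
  3/4·s² + (3/76 − 1)·s + 4/19 = 0
  3/4·s² − (4/19 + 3/4)·s + 4/19 = 0
which factors as (s − 1)·(3/4·s − 4/19) = 0, giving roots s = 1 and s = (4/19)/(3/4) = 16/57.
Mean offspring μ = 3/76 + 2·3/4 = 117/76 > 1 (supercritical), so q < 1. The extinction probability is the smaller root: q = (4/19)/(3/4) = 16/57.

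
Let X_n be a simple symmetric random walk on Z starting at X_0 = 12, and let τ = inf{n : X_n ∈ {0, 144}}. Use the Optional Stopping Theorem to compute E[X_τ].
E[X_τ] = 12

X_n is a martingale and τ is a bounded-mean stopping time (indeed τ is finite a.s. with bounded expectation since the walk is in a bounded region). By the OST, E[X_τ] = E[X_0] = 12. Equivalently: E[X_τ] = 144 · P(hit 144 first) + 0 · P(hit 0 first) = 144 · (12/144) = 12.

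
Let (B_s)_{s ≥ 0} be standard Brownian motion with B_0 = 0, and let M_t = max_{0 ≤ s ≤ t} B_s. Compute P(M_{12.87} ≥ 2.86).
P(M_{12.87} ≥ 2.86) = 2·P(B_{12.87} ≥ 2.86) = 2(1 − Φ(2.86/√12.87)) ≈ 0.4253

By the reflection principle for Brownian motion, P(M_t ≥ a) = 2 · P(B_t ≥ a) for a ≥ 0. Since B_t ~ N(0, t), P(B_t ≥ 2.86) = 1 − Φ(2.86/√t) = 1 − Φ(2.86/√12.87) = 1 − Φ(0.7972). So
  P(M_{12.87} ≥ 2.86) = 2(1 − Φ(0.7972)) ≈ 0.4253.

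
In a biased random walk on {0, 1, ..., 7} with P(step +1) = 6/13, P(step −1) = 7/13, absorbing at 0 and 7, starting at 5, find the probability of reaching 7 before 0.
P(hit 7 before 0) = (1 − (7/6)^5) / (1 − (7/6)^7) = 325116/543607

Let u_k denote P(reach 7 before 0 | start at k). Boundary: u_0 = 0, u_7 = 1. Recurrence: u_k = 6/13·u_{k+1} + 7/13·u_{k-1} for 1 ≤ k ≤ 6. Try u_k = A + B·r^k with r = q/p = (7/13)/(6/13) = 7/6. Substitution satisfies the recurrence; boundary conditions give:
  u_k = (1 − r^k) / (1 − r^N) = (1 − (7/6)^5) / (1 − (7/6)^7) = 325116/543607.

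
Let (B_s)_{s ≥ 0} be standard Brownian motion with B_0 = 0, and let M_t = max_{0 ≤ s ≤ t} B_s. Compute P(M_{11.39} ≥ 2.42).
P(M_{11.39} ≥ 2.42) = 2·P(B_{11.39} ≥ 2.42) = 2(1 − Φ(2.42/√11.39)) ≈ 0.4733

By the reflection principle for Brownian motion, P(M_t ≥ a) = 2 · P(B_t ≥ a) for a ≥ 0. Since B_t ~ N(0, t), P(B_t ≥ 2.42) = 1 − Φ(2.42/√t) = 1 − Φ(2.42/√11.39) = 1 − Φ(0.7171). So
  P(M_{11.39} ≥ 2.42) = 2(1 − Φ(0.7171)) ≈ 0.4733.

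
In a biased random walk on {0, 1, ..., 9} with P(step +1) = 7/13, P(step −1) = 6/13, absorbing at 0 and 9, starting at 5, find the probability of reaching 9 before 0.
P(hit 9 before 0) = (1 − (6/7)^5) / (1 − (6/7)^9) = 21683431/30275911

Let u_k denote P(reach 9 before 0 | start at k). Boundary: u_0 = 0, u_9 = 1. Recurrence: u_k = 7/13·u_{k+1} + 6/13·u_{k-1} for 1 ≤ k ≤ 8. Try u_k = A + B·r^k with r = q/p = (6/13)/(7/13) = 6/7. Substitution satisfies the recurrence; boundary conditions give:
  u_k = (1 − r^k) / (1 − r^N) = (1 − (6/7)^5) / (1 − (6/7)^9) = 21683431/30275911.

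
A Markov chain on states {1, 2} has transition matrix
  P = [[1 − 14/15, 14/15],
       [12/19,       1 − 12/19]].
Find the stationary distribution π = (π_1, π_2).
π_1 = 90/223, π_2 = 133/223

Solve πP = π with π_1 + π_2 = 1. From πP = π: π_1 · (1 − 14/15) + π_2 · 12/19 = π_1 ⇒ π_2 · 12/19 = π_1 · 14/15 ⇒ π_2/π_1 = (14/15)/(12/19) = 133/90. Together with π_1 + π_2 = 1:
  π_1 = (12/19)/(14/15 + 12/19) = (12/19)/(446/285) = 90/223,
  π_2 = (14/15)/(14/15 + 12/19) = (14/15)/(446/285) = 133/223.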